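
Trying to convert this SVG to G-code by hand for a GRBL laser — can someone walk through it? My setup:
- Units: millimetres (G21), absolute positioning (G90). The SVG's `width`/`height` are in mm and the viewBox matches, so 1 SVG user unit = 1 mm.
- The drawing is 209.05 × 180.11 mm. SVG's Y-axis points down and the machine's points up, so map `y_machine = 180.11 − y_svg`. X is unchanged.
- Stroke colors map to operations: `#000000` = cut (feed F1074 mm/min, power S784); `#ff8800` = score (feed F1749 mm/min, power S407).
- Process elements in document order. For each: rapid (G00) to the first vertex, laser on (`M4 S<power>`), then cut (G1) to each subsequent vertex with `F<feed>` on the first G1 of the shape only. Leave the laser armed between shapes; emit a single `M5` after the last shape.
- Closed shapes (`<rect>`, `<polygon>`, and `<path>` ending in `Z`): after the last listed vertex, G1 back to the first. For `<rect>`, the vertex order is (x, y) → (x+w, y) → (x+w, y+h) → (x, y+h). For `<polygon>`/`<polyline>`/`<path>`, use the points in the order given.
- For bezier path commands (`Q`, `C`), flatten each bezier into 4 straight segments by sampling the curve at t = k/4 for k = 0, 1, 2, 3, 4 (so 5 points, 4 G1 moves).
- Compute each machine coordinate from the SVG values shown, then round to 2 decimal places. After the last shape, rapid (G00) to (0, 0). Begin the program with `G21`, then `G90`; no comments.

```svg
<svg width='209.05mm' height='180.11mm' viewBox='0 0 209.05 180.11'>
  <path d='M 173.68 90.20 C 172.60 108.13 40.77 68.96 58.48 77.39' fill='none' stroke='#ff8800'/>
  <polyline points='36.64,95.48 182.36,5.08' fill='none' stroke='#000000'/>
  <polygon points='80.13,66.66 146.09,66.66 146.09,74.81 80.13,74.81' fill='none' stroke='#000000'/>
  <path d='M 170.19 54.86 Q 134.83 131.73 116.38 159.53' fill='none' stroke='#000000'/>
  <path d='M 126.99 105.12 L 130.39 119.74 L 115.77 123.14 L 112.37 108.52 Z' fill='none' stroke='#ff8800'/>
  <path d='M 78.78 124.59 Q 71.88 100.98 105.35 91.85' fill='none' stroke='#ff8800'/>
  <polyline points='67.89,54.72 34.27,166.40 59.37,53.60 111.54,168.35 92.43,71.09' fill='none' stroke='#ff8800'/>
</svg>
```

Since the viewBox matches the mm dimensions, user units are millimetres directly. The only transform is the Y-flip y_m = 180.11 − y_svg.

Shape 1 is a cubic bezier drawn with `<path>`. Its stroke #ff8800 means score at S407, F1749. After flipping Y the toolpath is (173.68,89.91) → (152.73,85.53) → (109.03,92.75) → (68.86,101.75) → (58.48,102.72).

Shape 2 is a line segment drawn with `<polyline>`. Its stroke #000000 means cut at S784, F1074. After flipping Y the toolpath is (36.64,84.63) → (182.36,175.03).

Shape 3 is a rectangle drawn with `<polygon>`. Its stroke #000000 means cut at S784, F1074. After flipping Y the toolpath is (80.13,113.45) → (146.09,113.45) → (146.09,105.30) → (80.13,105.30) → (80.13,113.45), returning to the start.

Shape 4 is a quadratic bezier drawn with `<path>`. Its stroke #000000 means cut at S784, F1074. After flipping Y the toolpath is (170.19,125.25) → (153.57,89.88) → (139.06,60.65) → (126.66,37.55) → (116.38,20.58).

Shape 5 is a regular polygon drawn with `<path>`. Its stroke #ff8800 means score at S407, F1749. After flipping Y the toolpath is (126.99,74.99) → (130.39,60.37) → (115.77,56.97) → (112.37,71.59) → (126.99,74.99), returning to the start.

Shape 6 is a quadratic bezier drawn with `<path>`. Its stroke #ff8800 means score at S407, F1749. After flipping Y the toolpath is (78.78,55.52) → (77.85,66.42) → (81.97,75.51) → (91.14,82.79) → (105.35,88.26).

Shape 7 is a open polyline drawn with `<polyline>`. Its stroke #ff8800 means score at S407, F1749. After flipping Y the toolpath is (67.89,125.39) → (34.27,13.71) → (59.37,126.51) → (111.54,11.76) → (92.43,109.02).

G21
G90
G00 X173.68 Y89.91
M4 S407
G1 X152.73 Y85.53 F1749
G1 X109.03 Y92.75
G1 X68.86 Y101.75
G1 X58.48 Y102.72
G00 X36.64 Y84.63
M4 S784
G1 X182.36 Y175.03 F1074
G00 X80.13 Y113.45
M4 S784
G1 X146.09 Y113.45 F1074
G1 X146.09 Y105.30
G1 X80.13 Y105.30
G1 X80.13 Y113.45
G00 X170.19 Y125.25
M4 S784
G1 X153.57 Y89.88 F1074
G1 X139.06 Y60.65
G1 X126.66 Y37.55
G1 X116.38 Y20.58
G00 X126.99 Y74.99
M4 S407
G1 X130.39 Y60.37 F1749
G1 X115.77 Y56.97
G1 X112.37 Y71.59
G1 X126.99 Y74.99
G00 X78.78 Y55.52
M4 S407
G1 X77.85 Y66.42 F1749
G1 X81.97 Y75.51
G1 X91.14 Y82.79
G1 X105.35 Y88.26
G00 X67.89 Y125.39
M4 S407
G1 X34.27 Y13.71 F1749
G1 X59.37 Y126.51
G1 X111.54 Y11.76
G1 X92.43 Y109.02
M5
G00 X0.00 Y0.00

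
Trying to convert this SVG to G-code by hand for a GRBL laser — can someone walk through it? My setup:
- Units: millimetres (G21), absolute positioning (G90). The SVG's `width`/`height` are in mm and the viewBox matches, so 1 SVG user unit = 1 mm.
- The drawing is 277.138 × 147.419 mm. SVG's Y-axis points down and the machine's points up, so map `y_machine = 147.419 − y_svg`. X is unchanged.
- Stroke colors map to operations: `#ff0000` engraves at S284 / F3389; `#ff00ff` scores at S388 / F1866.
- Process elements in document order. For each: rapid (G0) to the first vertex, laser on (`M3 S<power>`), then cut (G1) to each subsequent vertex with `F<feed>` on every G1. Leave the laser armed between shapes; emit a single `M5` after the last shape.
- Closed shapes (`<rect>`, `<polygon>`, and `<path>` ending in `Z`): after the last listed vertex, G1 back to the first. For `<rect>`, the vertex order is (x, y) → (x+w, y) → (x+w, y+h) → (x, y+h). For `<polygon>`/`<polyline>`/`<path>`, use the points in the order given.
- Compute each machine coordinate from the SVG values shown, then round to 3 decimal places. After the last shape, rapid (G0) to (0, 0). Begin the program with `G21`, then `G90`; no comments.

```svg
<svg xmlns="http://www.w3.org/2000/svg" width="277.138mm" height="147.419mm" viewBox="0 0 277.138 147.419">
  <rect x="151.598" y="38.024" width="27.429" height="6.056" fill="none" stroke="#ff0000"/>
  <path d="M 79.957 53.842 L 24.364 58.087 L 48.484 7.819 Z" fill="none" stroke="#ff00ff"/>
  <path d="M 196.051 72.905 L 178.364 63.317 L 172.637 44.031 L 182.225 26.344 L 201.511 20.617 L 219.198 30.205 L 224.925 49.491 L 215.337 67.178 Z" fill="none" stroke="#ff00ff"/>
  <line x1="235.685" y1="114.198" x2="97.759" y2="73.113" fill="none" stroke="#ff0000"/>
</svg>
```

1 u = 1 mm; y_m = 147.419 − y.

[1] `<rect>` rectangle, #ff0000→engrave S284 F3389: (151.598,109.395) → (179.027,109.395) → (179.027,103.339) → (151.598,103.339) → (151.598,109.395) (closed)

[2] `<path>` regular polygon, #ff00ff→score S388 F1866: (79.957,93.577) → (24.364,89.332) → (48.484,139.600) → (79.957,93.577) (closed)

[3] `<path>` regular polygon, #ff00ff→score S388 F1866: (196.051,74.514) → (178.364,84.102) → (172.637,103.388) → (182.225,121.075) → (201.511,126.802) → (219.198,117.214) → (224.925,97.928) → (215.337,80.241) → (196.051,74.514) (closed)

[4] `<line>` line segment, #ff0000→engrave S284 F3389: (235.685,33.221) → (97.759,74.306)

G21
G90
G0 X151.598 Y109.395
M3 S284
G1 X179.027 Y109.395 F3389
G1 X179.027 Y103.339 F3389
G1 X151.598 Y103.339 F3389
G1 X151.598 Y109.395 F3389
G0 X79.957 Y93.577
M3 S388
G1 X24.364 Y89.332 F1866
G1 X48.484 Y139.600 F1866
G1 X79.957 Y93.577 F1866
G0 X196.051 Y74.514
M3 S388
G1 X178.364 Y84.102 F1866
G1 X172.637 Y103.388 F1866
G1 X182.225 Y121.075 F1866
G1 X201.511 Y126.802 F1866
G1 X219.198 Y117.214 F1866
G1 X224.925 Y97.928 F1866
G1 X215.337 Y80.241 F1866
G1 X196.051 Y74.514 F1866
G0 X235.685 Y33.221
M3 S284
G1 X97.759 Y74.306 F3389
M5
G0 X0.000 Y0.000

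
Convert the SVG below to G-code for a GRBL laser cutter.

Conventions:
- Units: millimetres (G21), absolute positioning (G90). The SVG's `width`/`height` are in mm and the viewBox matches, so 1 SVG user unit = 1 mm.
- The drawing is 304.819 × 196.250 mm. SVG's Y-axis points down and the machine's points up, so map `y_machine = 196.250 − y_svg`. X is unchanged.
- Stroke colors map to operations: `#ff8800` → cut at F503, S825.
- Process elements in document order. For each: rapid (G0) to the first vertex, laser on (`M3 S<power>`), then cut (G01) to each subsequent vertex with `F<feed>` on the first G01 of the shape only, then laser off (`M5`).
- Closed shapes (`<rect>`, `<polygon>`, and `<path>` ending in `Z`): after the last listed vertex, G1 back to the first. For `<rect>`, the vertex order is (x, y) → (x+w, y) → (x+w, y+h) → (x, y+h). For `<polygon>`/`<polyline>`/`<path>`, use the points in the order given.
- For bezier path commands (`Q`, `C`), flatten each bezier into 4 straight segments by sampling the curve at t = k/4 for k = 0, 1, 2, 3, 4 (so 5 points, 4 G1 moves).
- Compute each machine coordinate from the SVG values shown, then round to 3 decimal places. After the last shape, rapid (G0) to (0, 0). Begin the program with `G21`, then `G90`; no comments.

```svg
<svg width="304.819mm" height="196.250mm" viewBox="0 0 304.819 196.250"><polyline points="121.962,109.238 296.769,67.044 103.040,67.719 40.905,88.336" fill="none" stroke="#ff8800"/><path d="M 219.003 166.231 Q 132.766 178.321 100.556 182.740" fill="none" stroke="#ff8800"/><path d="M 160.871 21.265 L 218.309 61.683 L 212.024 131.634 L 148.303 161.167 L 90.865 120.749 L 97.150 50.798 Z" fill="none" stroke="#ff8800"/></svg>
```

G21
G90
G0 X121.962 Y87.012
M3 S825
G01 X296.769 Y129.206 F503
G01 X103.040 Y128.531
G01 X40.905 Y107.914
M5
G0 X219.003 Y30.019
M3 S825
G01 X179.261 Y24.453 F503
G01 X146.273 Y19.847
G01 X120.038 Y16.199
G01 X100.556 Y13.510
M5
G0 X160.871 Y174.985
M3 S825
G01 X218.309 Y134.567 F503
G01 X212.024 Y64.616
G01 X148.303 Y35.083
G01 X90.865 Y75.501
G01 X97.150 Y145.452
G01 X160.871 Y174.985
M5
G0 X0.000 Y0.000

Since the viewBox matches the mm dimensions, user units are millimetres directly. The only transform is the Y-flip y_m = 196.250 − y_svg.

Shape 1 is a open polyline drawn with `<polyline>`. Its stroke #ff8800 means cut at S825, F503. After flipping Y the toolpath is (121.962,87.012) → (296.769,129.206) → (103.040,128.531) → (40.905,107.914).

Shape 2 is a quadratic bezier drawn with `<path>`. Its stroke #ff8800 means cut at S825, F503. After flipping Y the toolpath is (219.003,30.019) → (179.261,24.453) → (146.273,19.847) → (120.038,16.199) → (100.556,13.510).

Shape 3 is a regular polygon drawn with `<path>`. Its stroke #ff8800 means cut at S825, F503. After flipping Y the toolpath is (160.871,174.985) → (218.309,134.567) → (212.024,64.616) → (148.303,35.083) → (90.865,75.501) → (97.150,145.452) → (160.871,174.985), returning to the start.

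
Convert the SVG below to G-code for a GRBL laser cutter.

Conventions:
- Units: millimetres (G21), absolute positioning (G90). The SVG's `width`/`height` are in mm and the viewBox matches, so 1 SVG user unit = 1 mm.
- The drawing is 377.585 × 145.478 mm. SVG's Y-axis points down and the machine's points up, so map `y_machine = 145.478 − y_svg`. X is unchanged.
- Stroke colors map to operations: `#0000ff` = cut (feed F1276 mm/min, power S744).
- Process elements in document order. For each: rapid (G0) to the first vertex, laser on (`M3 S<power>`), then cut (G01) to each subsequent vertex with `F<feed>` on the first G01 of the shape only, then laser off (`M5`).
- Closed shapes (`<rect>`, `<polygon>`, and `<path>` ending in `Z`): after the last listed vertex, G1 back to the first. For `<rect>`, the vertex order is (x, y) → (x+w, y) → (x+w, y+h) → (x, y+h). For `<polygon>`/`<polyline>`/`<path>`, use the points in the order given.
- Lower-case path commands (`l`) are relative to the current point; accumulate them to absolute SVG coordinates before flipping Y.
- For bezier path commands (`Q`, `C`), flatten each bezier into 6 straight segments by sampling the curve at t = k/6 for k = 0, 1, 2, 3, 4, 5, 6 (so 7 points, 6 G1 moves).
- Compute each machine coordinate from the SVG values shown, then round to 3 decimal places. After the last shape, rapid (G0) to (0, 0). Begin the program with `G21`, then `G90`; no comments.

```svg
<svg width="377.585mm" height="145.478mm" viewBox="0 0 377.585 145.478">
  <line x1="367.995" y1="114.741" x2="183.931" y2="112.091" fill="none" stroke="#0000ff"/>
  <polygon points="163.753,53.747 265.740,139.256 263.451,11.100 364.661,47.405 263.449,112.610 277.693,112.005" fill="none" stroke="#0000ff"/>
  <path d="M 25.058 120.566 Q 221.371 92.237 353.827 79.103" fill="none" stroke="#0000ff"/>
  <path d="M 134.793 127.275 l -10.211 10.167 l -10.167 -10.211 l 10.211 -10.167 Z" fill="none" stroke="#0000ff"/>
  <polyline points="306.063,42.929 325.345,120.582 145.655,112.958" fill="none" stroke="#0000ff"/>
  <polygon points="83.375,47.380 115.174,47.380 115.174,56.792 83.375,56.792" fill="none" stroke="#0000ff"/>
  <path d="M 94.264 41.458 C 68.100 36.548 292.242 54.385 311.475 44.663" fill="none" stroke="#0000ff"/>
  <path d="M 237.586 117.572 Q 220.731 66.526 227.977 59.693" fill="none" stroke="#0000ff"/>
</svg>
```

Since the viewBox matches the mm dimensions, user units are millimetres directly. The only transform is the Y-flip y_m = 145.478 − y_svg.

Shape 1 is a line segment drawn with `<line>`. Its stroke #0000ff means cut at S744, F1276. After flipping Y the toolpath is (367.995,30.737) → (183.931,33.387).

Shape 2 is a closed polygon drawn with `<polygon>`. Its stroke #0000ff means cut at S744, F1276. After flipping Y the toolpath is (163.753,91.731) → (265.740,6.222) → (263.451,134.378) → (364.661,98.073) → (263.449,32.868) → (277.693,33.473) → (163.753,91.731), returning to the start.

Shape 3 is a quadratic bezier drawn with `<path>`. Its stroke #0000ff means cut at S744, F1276. After flipping Y the toolpath is (25.058,24.912) → (88.722,33.933) → (148.838,42.110) → (205.407,49.442) → (258.428,55.931) → (307.901,61.575) → (353.827,66.375).

Shape 4 is a regular polygon drawn with `<path>`. Its stroke #0000ff means cut at S744, F1276. After flipping Y the toolpath is (134.793,18.203) → (124.582,8.036) → (114.415,18.247) → (124.626,28.414) → (134.793,18.203), returning to the start.

Shape 5 is a open polyline drawn with `<polyline>`. Its stroke #0000ff means cut at S744, F1276. After flipping Y the toolpath is (306.063,102.549) → (325.345,24.896) → (145.655,32.520).

Shape 6 is a rectangle drawn with `<polygon>`. Its stroke #0000ff means cut at S744, F1276. After flipping Y the toolpath is (83.375,98.098) → (115.174,98.098) → (115.174,88.686) → (83.375,88.686) → (83.375,98.098), returning to the start.

Shape 7 is a cubic bezier drawn with `<path>`. Its stroke #0000ff means cut at S744, F1276. After flipping Y the toolpath is (94.264,104.020) → (99.933,104.812) → (134.676,103.211) → (185.846,100.613) → (240.799,98.416) → (286.890,98.018) → (311.475,100.815).

Shape 8 is a quadratic bezier drawn with `<path>`. Its stroke #0000ff means cut at S744, F1276. After flipping Y the toolpath is (237.586,27.906) → (232.637,43.693) → (229.027,57.024) → (226.756,67.899) → (225.824,76.317) → (226.231,82.279) → (227.977,85.785).

G21
G90
G0 X367.995 Y30.737
M3 S744
G01 X183.931 Y33.387 F1276
M5
G0 X163.753 Y91.731
M3 S744
G01 X265.740 Y6.222 F1276
G01 X263.451 Y134.378
G01 X364.661 Y98.073
G01 X263.449 Y32.868
G01 X277.693 Y33.473
G01 X163.753 Y91.731
M5
G0 X25.058 Y24.912
M3 S744
G01 X88.722 Y33.933 F1276
G01 X148.838 Y42.110
G01 X205.407 Y49.442
G01 X258.428 Y55.931
G01 X307.901 Y61.575
G01 X353.827 Y66.375
M5
G0 X134.793 Y18.203
M3 S744
G01 X124.582 Y8.036 F1276
G01 X114.415 Y18.247
G01 X124.626 Y28.414
G01 X134.793 Y18.203
M5
G0 X306.063 Y102.549
M3 S744
G01 X325.345 Y24.896 F1276
G01 X145.655 Y32.520
M5
G0 X83.375 Y98.098
M3 S744
G01 X115.174 Y98.098 F1276
G01 X115.174 Y88.686
G01 X83.375 Y88.686
G01 X83.375 Y98.098
M5
G0 X94.264 Y104.020
M3 S744
G01 X99.933 Y104.812 F1276
G01 X134.676 Y103.211
G01 X185.846 Y100.613
G01 X240.799 Y98.416
G01 X286.890 Y98.018
G01 X311.475 Y100.815
M5
G0 X237.586 Y27.906
M3 S744
G01 X232.637 Y43.693 F1276
G01 X229.027 Y57.024
G01 X226.756 Y67.899
G01 X225.824 Y76.317
G01 X226.231 Y82.279
G01 X227.977 Y85.785
M5
G0 X0.000 Y0.000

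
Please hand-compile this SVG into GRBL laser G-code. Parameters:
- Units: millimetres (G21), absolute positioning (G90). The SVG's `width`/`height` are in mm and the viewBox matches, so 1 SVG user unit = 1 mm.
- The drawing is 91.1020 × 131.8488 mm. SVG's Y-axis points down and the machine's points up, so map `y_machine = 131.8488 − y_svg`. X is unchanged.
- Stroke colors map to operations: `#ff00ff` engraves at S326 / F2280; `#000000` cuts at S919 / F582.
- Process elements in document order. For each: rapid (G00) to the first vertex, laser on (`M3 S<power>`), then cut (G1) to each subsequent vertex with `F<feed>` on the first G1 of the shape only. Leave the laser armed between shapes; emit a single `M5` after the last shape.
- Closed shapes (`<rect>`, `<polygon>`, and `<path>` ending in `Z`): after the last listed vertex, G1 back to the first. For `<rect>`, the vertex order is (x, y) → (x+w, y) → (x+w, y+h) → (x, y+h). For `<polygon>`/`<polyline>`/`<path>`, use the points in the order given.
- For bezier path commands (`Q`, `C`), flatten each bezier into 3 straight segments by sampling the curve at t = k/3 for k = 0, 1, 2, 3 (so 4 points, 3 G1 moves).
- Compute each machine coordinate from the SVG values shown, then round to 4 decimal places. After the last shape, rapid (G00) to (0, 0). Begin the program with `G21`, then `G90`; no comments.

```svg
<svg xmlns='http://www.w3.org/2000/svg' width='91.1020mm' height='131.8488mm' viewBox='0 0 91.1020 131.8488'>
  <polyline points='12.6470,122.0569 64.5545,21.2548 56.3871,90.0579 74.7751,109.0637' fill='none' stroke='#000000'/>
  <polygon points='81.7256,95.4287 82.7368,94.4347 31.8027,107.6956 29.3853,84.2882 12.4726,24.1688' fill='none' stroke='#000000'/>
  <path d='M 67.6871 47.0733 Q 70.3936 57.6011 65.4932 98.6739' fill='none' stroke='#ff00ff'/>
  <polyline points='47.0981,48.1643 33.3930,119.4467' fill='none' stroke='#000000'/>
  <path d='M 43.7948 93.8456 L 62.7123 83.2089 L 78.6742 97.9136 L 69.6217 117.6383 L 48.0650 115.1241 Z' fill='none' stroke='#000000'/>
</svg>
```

G21
G90
G00 X12.6470 Y9.7919
M3 S919
G1 X64.5545 Y110.5940 F582
G1 X56.3871 Y41.7909
G1 X74.7751 Y22.7851
G00 X81.7256 Y36.4201
M3 S919
G1 X82.7368 Y37.4141 F582
G1 X31.8027 Y24.1532
G1 X29.3853 Y47.5606
G1 X12.4726 Y107.6800
G1 X81.7256 Y36.4201
G00 X67.6871 Y84.7755
M3 S326
G1 X68.6462 Y74.3631 F2280
G1 X67.9149 Y57.1629
G1 X65.4932 Y33.1749
G00 X47.0981 Y83.6845
M3 S919
G1 X33.3930 Y12.4021 F582
G00 X43.7948 Y38.0032
M3 S919
G1 X62.7123 Y48.6399 F582
G1 X78.6742 Y33.9352
G1 X69.6217 Y14.2105
G1 X48.0650 Y16.7247
G1 X43.7948 Y38.0032
M5
G00 X0.0000 Y0.0000

1 u = 1 mm; y_m = 131.8488 − y.

[1] `<polyline>` open polyline, #000000→cut S919 F582: (12.6470,9.7919) → (64.5545,110.5940) → (56.3871,41.7909) → (74.7751,22.7851)

[2] `<polygon>` closed polygon, #000000→cut S919 F582: (81.7256,36.4201) → (82.7368,37.4141) → (31.8027,24.1532) → (29.3853,47.5606) → (12.4726,107.6800) → (81.7256,36.4201) (closed)

[3] `<path>` quadratic bezier, #ff00ff→engrave S326 F2280: (67.6871,84.7755) → (68.6462,74.3631) → (67.9149,57.1629) → (65.4932,33.1749)

[4] `<polyline>` line segment, #000000→cut S919 F582: (47.0981,83.6845) → (33.3930,12.4021)

[5] `<path>` regular polygon, #000000→cut S919 F582: (43.7948,38.0032) → (62.7123,48.6399) → (78.6742,33.9352) → (69.6217,14.2105) → (48.0650,16.7247) → (43.7948,38.0032) (closed)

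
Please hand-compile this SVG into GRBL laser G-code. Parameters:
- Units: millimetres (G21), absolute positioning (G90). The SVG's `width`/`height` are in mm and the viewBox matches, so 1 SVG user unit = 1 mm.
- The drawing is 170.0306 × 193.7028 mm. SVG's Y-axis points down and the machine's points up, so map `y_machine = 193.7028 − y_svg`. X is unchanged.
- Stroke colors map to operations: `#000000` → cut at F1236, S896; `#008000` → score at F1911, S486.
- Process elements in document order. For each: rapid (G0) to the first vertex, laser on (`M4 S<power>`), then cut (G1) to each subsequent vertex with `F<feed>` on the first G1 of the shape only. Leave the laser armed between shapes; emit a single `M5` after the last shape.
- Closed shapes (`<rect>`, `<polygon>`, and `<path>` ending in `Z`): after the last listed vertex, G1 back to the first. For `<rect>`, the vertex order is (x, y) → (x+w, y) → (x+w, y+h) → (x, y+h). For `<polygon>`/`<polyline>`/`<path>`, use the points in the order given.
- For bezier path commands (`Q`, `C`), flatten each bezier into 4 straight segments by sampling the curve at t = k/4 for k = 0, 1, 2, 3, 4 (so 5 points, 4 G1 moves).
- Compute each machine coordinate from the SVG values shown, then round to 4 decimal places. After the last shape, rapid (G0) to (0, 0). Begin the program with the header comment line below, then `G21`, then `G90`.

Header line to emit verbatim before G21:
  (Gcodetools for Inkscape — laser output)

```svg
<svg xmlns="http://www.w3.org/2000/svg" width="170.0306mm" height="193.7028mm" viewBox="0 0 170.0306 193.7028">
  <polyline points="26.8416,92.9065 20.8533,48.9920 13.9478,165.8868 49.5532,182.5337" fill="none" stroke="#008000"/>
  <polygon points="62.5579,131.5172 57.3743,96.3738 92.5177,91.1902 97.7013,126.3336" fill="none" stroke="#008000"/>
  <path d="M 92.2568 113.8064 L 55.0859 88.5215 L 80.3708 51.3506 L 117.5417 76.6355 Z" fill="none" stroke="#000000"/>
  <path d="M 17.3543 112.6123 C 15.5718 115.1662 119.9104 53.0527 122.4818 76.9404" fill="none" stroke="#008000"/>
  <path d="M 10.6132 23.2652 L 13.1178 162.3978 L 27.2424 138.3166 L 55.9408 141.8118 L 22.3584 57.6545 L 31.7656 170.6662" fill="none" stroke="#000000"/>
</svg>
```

(Gcodetools for Inkscape — laser output)
G21
G90
G0 X26.8416 Y100.7963
M4 S486
G1 X20.8533 Y144.7108 F1911
G1 X13.9478 Y27.8160
G1 X49.5532 Y11.1691
G0 X62.5579 Y62.1856
M4 S486
G1 X57.3743 Y97.3290 F1911
G1 X92.5177 Y102.5126
G1 X97.7013 Y67.3692
G1 X62.5579 Y62.1856
G0 X92.2568 Y79.8964
M4 S896
G1 X55.0859 Y105.1813 F1236
G1 X80.3708 Y142.3522
G1 X117.5417 Y117.0673
G1 X92.2568 Y79.8964
G0 X17.3543 Y81.0905
M4 S486
G1 X32.6669 Y88.9460 F1911
G1 X68.2853 Y106.9266
G1 X104.7202 Y120.9071
G1 X122.4818 Y116.7624
G0 X10.6132 Y170.4376
M4 S896
G1 X13.1178 Y31.3050 F1236
G1 X27.2424 Y55.3862
G1 X55.9408 Y51.8910
G1 X22.3584 Y136.0483
G1 X31.7656 Y23.0366
M5
G0 X0.0000 Y0.0000

1 u = 1 mm; y_m = 193.7028 − y.

[1] `<polyline>` open polyline, #008000→score S486 F1911: (26.8416,100.7963) → (20.8533,144.7108) → (13.9478,27.8160) → (49.5532,11.1691)

[2] `<polygon>` regular polygon, #008000→score S486 F1911: (62.5579,62.1856) → (57.3743,97.3290) → (92.5177,102.5126) → (97.7013,67.3692) → (62.5579,62.1856) (closed)

[3] `<path>` regular polygon, #000000→cut S896 F1236: (92.2568,79.8964) → (55.0859,105.1813) → (80.3708,142.3522) → (117.5417,117.0673) → (92.2568,79.8964) (closed)

[4] `<path>` cubic bezier, #008000→score S486 F1911: (17.3543,81.0905) → (32.6669,88.9460) → (68.2853,106.9266) → (104.7202,120.9071) → (122.4818,116.7624)

[5] `<path>` open polyline, #000000→cut S896 F1236: (10.6132,170.4376) → (13.1178,31.3050) → (27.2424,55.3862) → (55.9408,51.8910) → (22.3584,136.0483) → (31.7656,23.0366)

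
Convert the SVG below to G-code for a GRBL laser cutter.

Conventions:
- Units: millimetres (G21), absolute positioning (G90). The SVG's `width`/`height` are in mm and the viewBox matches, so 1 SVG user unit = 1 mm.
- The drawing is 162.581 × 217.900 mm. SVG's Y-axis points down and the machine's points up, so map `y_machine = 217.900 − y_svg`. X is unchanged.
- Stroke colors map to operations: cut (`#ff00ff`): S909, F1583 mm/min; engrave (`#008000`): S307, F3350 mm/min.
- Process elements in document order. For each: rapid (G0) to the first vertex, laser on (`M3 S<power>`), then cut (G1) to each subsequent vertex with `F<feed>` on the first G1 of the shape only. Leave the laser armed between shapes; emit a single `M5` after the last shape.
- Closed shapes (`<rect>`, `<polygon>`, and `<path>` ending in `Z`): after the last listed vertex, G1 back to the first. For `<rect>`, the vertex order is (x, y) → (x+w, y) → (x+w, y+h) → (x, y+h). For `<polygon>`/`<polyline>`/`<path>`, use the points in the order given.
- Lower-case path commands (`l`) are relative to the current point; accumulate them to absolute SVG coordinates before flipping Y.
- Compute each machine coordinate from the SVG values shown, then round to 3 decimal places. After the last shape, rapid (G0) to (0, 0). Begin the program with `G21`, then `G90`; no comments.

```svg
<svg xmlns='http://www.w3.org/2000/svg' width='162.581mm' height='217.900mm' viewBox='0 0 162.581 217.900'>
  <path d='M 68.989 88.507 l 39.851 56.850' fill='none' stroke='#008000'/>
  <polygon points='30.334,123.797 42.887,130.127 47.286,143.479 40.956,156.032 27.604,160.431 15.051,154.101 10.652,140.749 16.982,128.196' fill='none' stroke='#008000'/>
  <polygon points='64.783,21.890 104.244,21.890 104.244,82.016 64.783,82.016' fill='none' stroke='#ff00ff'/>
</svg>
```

G21
G90
G0 X68.989 Y129.393
M3 S307
G1 X108.840 Y72.543 F3350
G0 X30.334 Y94.103
M3 S307
G1 X42.887 Y87.773 F3350
G1 X47.286 Y74.421
G1 X40.956 Y61.868
G1 X27.604 Y57.469
G1 X15.051 Y63.799
G1 X10.652 Y77.151
G1 X16.982 Y89.704
G1 X30.334 Y94.103
G0 X64.783 Y196.010
M3 S909
G1 X104.244 Y196.010 F1583
G1 X104.244 Y135.884
G1 X64.783 Y135.884
G1 X64.783 Y196.010
M5
G0 X0.000 Y0.000

Since the viewBox matches the mm dimensions, user units are millimetres directly. The only transform is the Y-flip y_m = 217.900 − y_svg.

Shape 1 is a line segment drawn with `<path>`. Its stroke #008000 means engrave at S307, F3350. After flipping Y the toolpath is (68.989,129.393) → (108.840,72.543).

Shape 2 is a regular polygon drawn with `<polygon>`. Its stroke #008000 means engrave at S307, F3350. After flipping Y the toolpath is (30.334,94.103) → (42.887,87.773) → (47.286,74.421) → (40.956,61.868) → (27.604,57.469) → (15.051,63.799) → (10.652,77.151) → (16.982,89.704) → (30.334,94.103), returning to the start.

Shape 3 is a rectangle drawn with `<polygon>`. Its stroke #ff00ff means cut at S909, F1583. After flipping Y the toolpath is (64.783,196.010) → (104.244,196.010) → (104.244,135.884) → (64.783,135.884) → (64.783,196.010), returning to the start.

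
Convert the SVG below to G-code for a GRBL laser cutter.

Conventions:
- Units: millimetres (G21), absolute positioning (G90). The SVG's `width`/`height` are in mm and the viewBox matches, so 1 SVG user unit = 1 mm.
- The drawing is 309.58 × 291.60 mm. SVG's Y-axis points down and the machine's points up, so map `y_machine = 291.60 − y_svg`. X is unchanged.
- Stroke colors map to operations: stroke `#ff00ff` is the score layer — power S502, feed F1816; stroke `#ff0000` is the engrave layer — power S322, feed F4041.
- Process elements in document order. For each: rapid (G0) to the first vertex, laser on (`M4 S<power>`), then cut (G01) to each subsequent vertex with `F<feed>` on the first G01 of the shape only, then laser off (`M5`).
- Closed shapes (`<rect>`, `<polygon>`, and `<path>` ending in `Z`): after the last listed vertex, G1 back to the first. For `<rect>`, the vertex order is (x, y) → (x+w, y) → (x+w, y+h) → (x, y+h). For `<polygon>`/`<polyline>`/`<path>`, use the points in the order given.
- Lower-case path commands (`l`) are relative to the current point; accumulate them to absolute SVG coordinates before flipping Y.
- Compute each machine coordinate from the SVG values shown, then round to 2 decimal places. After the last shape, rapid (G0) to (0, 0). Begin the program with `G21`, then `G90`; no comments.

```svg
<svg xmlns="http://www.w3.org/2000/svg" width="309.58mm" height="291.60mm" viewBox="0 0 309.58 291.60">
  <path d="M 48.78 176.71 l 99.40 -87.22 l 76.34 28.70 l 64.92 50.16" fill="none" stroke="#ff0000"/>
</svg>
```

viewBox `0 0 309.58 291.60` with mm width/height → 1 unit = 1 mm. Flip: y_m = 291.60 − y_svg.

**Shape 1** — `<path>` open polyline, stroke `#ff0000` → engrave (S322, F4041). Machine vertices: (48.78,114.89) → (148.18,202.11) → (224.52,173.41) → (289.44,123.25). Open path.

G21
G90
G0 X48.78 Y114.89
M4 S322
G01 X148.18 Y202.11 F4041
G01 X224.52 Y173.41
G01 X289.44 Y123.25
M5
G0 X0.00 Y0.00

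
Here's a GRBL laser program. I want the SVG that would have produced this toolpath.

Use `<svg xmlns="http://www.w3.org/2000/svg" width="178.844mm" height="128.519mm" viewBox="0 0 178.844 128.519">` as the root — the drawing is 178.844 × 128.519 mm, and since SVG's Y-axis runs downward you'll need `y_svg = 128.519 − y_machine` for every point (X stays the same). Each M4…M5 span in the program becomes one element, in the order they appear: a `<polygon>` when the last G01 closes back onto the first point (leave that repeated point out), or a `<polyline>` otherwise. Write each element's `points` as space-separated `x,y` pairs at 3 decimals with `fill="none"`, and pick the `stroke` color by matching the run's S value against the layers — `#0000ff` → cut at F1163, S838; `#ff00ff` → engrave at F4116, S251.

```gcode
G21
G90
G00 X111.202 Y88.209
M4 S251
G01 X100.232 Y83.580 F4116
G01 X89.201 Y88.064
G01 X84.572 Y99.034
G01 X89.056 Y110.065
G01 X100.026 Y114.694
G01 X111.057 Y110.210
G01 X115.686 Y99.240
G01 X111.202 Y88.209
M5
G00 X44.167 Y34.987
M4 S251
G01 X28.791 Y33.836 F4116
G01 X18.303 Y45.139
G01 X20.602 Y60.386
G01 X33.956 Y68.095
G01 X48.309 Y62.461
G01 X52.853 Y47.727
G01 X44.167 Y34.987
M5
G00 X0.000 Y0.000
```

y_svg = 128.519 − y_m. Every run uses S251, so all elements get stroke `#ff00ff` (engrave).

[1] closed run; points: 111.202,40.310 100.232,44.939 89.201,40.455 84.572,29.485 89.056,18.454 100.026,13.825 111.057,18.309 115.686,29.279

[2] closed run; points: 44.167,93.532 28.791,94.683 18.303,83.380 20.602,68.133 33.956,60.424 48.309,66.058 52.853,80.792

<svg xmlns="http://www.w3.org/2000/svg" width="178.844mm" height="128.519mm" viewBox="0 0 178.844 128.519">
  <polygon points="111.202,40.310 100.232,44.939 89.201,40.455 84.572,29.485 89.056,18.454 100.026,13.825 111.057,18.309 115.686,29.279" fill="none" stroke="#ff00ff"/>
  <polygon points="44.167,93.532 28.791,94.683 18.303,83.380 20.602,68.133 33.956,60.424 48.309,66.058 52.853,80.792" fill="none" stroke="#ff00ff"/>
</svg>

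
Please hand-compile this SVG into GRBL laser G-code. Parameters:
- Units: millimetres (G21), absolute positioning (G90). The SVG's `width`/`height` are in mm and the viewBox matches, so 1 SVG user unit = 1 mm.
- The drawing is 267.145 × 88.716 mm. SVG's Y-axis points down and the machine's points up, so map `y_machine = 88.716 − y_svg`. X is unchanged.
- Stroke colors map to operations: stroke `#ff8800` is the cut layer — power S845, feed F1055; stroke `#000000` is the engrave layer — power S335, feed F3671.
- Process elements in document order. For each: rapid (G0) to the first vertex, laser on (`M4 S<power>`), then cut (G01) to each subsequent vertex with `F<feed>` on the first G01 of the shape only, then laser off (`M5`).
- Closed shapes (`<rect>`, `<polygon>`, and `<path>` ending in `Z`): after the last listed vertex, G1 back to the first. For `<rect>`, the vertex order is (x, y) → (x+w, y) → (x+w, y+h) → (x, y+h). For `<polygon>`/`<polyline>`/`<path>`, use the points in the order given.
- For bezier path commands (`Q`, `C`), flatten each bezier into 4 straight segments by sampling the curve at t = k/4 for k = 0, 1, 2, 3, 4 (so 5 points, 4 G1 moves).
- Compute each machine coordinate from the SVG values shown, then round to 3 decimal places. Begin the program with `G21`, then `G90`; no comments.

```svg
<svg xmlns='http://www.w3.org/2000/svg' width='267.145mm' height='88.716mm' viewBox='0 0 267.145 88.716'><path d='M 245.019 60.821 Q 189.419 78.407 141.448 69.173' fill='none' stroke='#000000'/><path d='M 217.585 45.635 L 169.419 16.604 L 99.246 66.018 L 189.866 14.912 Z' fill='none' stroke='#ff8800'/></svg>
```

viewBox `0 0 267.145 88.716` with mm width/height → 1 unit = 1 mm. Flip: y_m = 88.716 − y_svg.

**Shape 1** — `<path>` quadratic bezier, stroke `#000000` → engrave (S335, F3671). Control points (SVG): P0=(245.019,60.821), P1=(189.419,78.407), P2=(141.448,69.173); sampled at t=k/4. Machine vertices: (245.019,27.895) → (217.696,20.778) → (191.326,17.014) → (165.910,16.602) → (141.448,19.543). Open path.

**Shape 2** — `<path>` closed polygon, stroke `#ff8800` → cut (S845, F1055). Machine vertices: (217.585,43.081) → (169.419,72.112) → (99.246,22.698) → (189.866,73.804) → (217.585,43.081). Closed: final G1 returns to the first vertex.

G21
G90
G0 X245.019 Y27.895
M4 S335
G01 X217.696 Y20.778 F3671
G01 X191.326 Y17.014
G01 X165.910 Y16.602
G01 X141.448 Y19.543
M5
G0 X217.585 Y43.081
M4 S845
G01 X169.419 Y72.112 F1055
G01 X99.246 Y22.698
G01 X189.866 Y73.804
G01 X217.585 Y43.081
M5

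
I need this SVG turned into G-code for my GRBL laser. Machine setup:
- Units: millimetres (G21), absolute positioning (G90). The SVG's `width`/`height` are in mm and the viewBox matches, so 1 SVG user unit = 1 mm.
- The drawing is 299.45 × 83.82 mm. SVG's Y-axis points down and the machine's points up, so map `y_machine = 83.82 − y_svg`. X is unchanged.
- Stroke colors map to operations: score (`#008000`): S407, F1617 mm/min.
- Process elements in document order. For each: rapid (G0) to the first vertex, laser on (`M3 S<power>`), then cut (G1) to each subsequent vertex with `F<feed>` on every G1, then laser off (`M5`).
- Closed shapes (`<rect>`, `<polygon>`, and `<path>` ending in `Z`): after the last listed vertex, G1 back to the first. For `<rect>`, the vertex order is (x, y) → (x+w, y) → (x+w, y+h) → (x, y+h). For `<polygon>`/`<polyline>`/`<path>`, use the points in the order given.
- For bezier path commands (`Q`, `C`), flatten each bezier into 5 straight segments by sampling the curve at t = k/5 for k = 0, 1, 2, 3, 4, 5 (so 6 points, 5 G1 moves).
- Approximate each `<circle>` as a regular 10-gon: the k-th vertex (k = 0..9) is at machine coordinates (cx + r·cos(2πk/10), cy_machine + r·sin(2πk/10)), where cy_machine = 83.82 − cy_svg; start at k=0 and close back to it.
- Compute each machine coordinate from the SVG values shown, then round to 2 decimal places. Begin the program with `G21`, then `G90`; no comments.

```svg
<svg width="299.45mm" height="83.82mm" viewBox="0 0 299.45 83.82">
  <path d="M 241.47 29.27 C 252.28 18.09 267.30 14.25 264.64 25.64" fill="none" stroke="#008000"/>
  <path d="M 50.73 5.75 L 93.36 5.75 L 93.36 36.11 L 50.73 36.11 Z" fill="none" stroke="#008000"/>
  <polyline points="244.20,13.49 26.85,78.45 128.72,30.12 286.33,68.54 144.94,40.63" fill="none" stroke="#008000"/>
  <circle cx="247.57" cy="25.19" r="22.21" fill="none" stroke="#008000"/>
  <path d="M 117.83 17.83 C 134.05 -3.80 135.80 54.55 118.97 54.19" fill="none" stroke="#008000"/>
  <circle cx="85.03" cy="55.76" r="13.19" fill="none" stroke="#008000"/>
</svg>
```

Since the viewBox matches the mm dimensions, user units are millimetres directly. The only transform is the Y-flip y_m = 83.82 − y_svg.

Shape 1 is a cubic bezier drawn with `<path>`. Its stroke #008000 means score at S407, F1617. After flipping Y the toolpath is (241.47,54.55) → (248.29,60.31) → (255.06,63.94) → (260.75,65.04) → (264.29,63.25) → (264.64,58.18).

Shape 2 is a rectangle drawn with `<path>`. Its stroke #008000 means score at S407, F1617. After flipping Y the toolpath is (50.73,78.07) → (93.36,78.07) → (93.36,47.71) → (50.73,47.71) → (50.73,78.07), returning to the start.

Shape 3 is a open polyline drawn with `<polyline>`. Its stroke #008000 means score at S407, F1617. After flipping Y the toolpath is (244.20,70.33) → (26.85,5.37) → (128.72,53.70) → (286.33,15.28) → (144.94,43.19).

Shape 4 is a circle drawn with `<circle>`. Its stroke #008000 means score at S407, F1617. After flipping Y the toolpath is (269.78,58.63) → (265.54,71.68) → (254.43,79.75) → (240.71,79.75) → (229.60,71.68) → (225.36,58.63) → (229.60,45.58) → (240.71,37.51) → (254.43,37.51) → (265.54,45.58) → (269.78,58.63), returning to the start.

Shape 5 is a cubic bezier drawn with `<path>`. Its stroke #008000 means score at S407, F1617. After flipping Y the toolpath is (117.83,65.99) → (125.79,70.48) → (130.09,62.43) → (130.51,48.50) → (126.87,35.35) → (118.97,29.63).

Shape 6 is a circle drawn with `<circle>`. Its stroke #008000 means score at S407, F1617. After flipping Y the toolpath is (98.22,28.06) → (95.70,35.81) → (89.11,40.60) → (80.95,40.60) → (74.36,35.81) → (71.84,28.06) → (74.36,20.31) → (80.95,15.52) → (89.11,15.52) → (95.70,20.31) → (98.22,28.06), returning to the start.

G21
G90
G0 X241.47 Y54.55
M3 S407
G1 X248.29 Y60.31 F1617
G1 X255.06 Y63.94 F1617
G1 X260.75 Y65.04 F1617
G1 X264.29 Y63.25 F1617
G1 X264.64 Y58.18 F1617
M5
G0 X50.73 Y78.07
M3 S407
G1 X93.36 Y78.07 F1617
G1 X93.36 Y47.71 F1617
G1 X50.73 Y47.71 F1617
G1 X50.73 Y78.07 F1617
M5
G0 X244.20 Y70.33
M3 S407
G1 X26.85 Y5.37 F1617
G1 X128.72 Y53.70 F1617
G1 X286.33 Y15.28 F1617
G1 X144.94 Y43.19 F1617
M5
G0 X269.78 Y58.63
M3 S407
G1 X265.54 Y71.68 F1617
G1 X254.43 Y79.75 F1617
G1 X240.71 Y79.75 F1617
G1 X229.60 Y71.68 F1617
G1 X225.36 Y58.63 F1617
G1 X229.60 Y45.58 F1617
G1 X240.71 Y37.51 F1617
G1 X254.43 Y37.51 F1617
G1 X265.54 Y45.58 F1617
G1 X269.78 Y58.63 F1617
M5
G0 X117.83 Y65.99
M3 S407
G1 X125.79 Y70.48 F1617
G1 X130.09 Y62.43 F1617
G1 X130.51 Y48.50 F1617
G1 X126.87 Y35.35 F1617
G1 X118.97 Y29.63 F1617
M5
G0 X98.22 Y28.06
M3 S407
G1 X95.70 Y35.81 F1617
G1 X89.11 Y40.60 F1617
G1 X80.95 Y40.60 F1617
G1 X74.36 Y35.81 F1617
G1 X71.84 Y28.06 F1617
G1 X74.36 Y20.31 F1617
G1 X80.95 Y15.52 F1617
G1 X89.11 Y15.52 F1617
G1 X95.70 Y20.31 F1617
G1 X98.22 Y28.06 F1617
M5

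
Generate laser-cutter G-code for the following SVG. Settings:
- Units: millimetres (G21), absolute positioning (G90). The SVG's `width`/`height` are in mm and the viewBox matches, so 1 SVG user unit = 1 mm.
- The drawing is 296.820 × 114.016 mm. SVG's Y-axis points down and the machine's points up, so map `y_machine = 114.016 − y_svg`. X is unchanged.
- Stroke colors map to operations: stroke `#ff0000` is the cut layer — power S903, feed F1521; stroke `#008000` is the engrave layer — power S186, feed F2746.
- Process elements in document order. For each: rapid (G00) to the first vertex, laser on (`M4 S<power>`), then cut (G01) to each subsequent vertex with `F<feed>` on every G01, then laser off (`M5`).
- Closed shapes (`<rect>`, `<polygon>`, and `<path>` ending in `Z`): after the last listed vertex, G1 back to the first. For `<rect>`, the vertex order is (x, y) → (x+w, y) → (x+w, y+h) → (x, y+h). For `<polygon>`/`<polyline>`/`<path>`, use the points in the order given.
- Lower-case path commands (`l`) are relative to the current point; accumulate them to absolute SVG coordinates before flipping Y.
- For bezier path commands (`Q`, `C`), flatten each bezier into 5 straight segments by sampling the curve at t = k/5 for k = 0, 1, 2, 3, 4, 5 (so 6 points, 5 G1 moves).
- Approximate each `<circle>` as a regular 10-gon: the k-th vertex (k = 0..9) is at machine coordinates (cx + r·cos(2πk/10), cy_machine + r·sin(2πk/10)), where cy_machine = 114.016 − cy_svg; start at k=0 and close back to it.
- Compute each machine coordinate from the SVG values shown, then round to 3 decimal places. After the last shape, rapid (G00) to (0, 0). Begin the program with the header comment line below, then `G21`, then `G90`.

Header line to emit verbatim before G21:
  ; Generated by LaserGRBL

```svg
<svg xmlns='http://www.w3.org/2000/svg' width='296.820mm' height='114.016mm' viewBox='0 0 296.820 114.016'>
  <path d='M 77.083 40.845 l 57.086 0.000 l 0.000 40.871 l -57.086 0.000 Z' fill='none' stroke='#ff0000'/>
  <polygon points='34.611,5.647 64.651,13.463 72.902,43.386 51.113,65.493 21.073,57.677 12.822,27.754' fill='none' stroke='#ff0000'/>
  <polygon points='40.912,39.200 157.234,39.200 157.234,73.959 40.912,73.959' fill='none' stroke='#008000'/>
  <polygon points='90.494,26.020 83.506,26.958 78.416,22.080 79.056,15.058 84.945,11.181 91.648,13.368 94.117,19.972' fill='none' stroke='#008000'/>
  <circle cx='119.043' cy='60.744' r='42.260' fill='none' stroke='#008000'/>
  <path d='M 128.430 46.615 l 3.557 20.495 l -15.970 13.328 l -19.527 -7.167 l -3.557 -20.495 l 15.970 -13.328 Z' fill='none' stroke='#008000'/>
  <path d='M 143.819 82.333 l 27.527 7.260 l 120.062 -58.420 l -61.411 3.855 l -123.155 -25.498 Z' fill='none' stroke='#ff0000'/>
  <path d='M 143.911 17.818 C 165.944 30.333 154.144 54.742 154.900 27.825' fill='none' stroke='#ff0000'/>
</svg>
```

viewBox `0 0 296.820 114.016` with mm width/height → 1 unit = 1 mm. Flip: y_m = 114.016 − y_svg.

**Shape 1** — `<path>` rectangle, stroke `#ff0000` → cut (S903, F1521). Machine vertices: (77.083,73.171) → (134.169,73.171) → (134.169,32.300) → (77.083,32.300) → (77.083,73.171). Closed: final G1 returns to the first vertex.

**Shape 2** — `<polygon>` regular polygon, stroke `#ff0000` → cut (S903, F1521). Machine vertices: (34.611,108.369) → (64.651,100.553) → (72.902,70.630) → (51.113,48.523) → (21.073,56.339) → (12.822,86.262) → (34.611,108.369). Closed: final G1 returns to the first vertex.

**Shape 3** — `<polygon>` rectangle, stroke `#008000` → engrave (S186, F2746). Machine vertices: (40.912,74.816) → (157.234,74.816) → (157.234,40.057) → (40.912,40.057) → (40.912,74.816). Closed: final G1 returns to the first vertex.

**Shape 4** — `<polygon>` regular polygon, stroke `#008000` → engrave (S186, F2746). Machine vertices: (90.494,87.996) → (83.506,87.058) → (78.416,91.936) → (79.056,98.958) → (84.945,102.835) → (91.648,100.648) → (94.117,94.044) → (90.494,87.996). Closed: final G1 returns to the first vertex.

**Shape 5** — `<circle>` circle, stroke `#008000` → engrave (S186, F2746). Machine vertices: (161.303,53.272) → (153.232,78.112) → (132.102,93.464) → (105.984,93.464) → (84.854,78.112) → (76.783,53.272) → (84.854,28.432) → (105.984,13.080) → (132.102,13.080) → (153.232,28.432) → (161.303,53.272). Closed: final G1 returns to the first vertex.

**Shape 6** — `<path>` regular polygon, stroke `#008000` → engrave (S186, F2746). Machine vertices: (128.430,67.401) → (131.987,46.906) → (116.017,33.578) → (96.490,40.745) → (92.933,61.240) → (108.903,74.568) → (128.430,67.401). Closed: final G1 returns to the first vertex.

**Shape 7** — `<path>` closed polygon, stroke `#ff0000` → cut (S903, F1521). Machine vertices: (143.819,31.683) → (171.346,24.423) → (291.408,82.843) → (229.997,78.988) → (106.842,104.486) → (143.819,31.683). Closed: final G1 returns to the first vertex.

**Shape 8** — `<path>` cubic bezier, stroke `#ff0000` → cut (S903, F1521). Control points (SVG): P0=(143.911,17.818), P1=(165.944,30.333), P2=(154.144,54.742), P3=(154.900,27.825); sampled at t=k/5. Machine vertices: (143.911,96.198) → (153.442,87.767) → (157.080,79.517) → (157.051,74.481) → (155.582,75.694) → (154.900,86.191). Open path.

; Generated by LaserGRBL
G21
G90
G00 X77.083 Y73.171
M4 S903
G01 X134.169 Y73.171 F1521
G01 X134.169 Y32.300 F1521
G01 X77.083 Y32.300 F1521
G01 X77.083 Y73.171 F1521
M5
G00 X34.611 Y108.369
M4 S903
G01 X64.651 Y100.553 F1521
G01 X72.902 Y70.630 F1521
G01 X51.113 Y48.523 F1521
G01 X21.073 Y56.339 F1521
G01 X12.822 Y86.262 F1521
G01 X34.611 Y108.369 F1521
M5
G00 X40.912 Y74.816
M4 S186
G01 X157.234 Y74.816 F2746
G01 X157.234 Y40.057 F2746
G01 X40.912 Y40.057 F2746
G01 X40.912 Y74.816 F2746
M5
G00 X90.494 Y87.996
M4 S186
G01 X83.506 Y87.058 F2746
G01 X78.416 Y91.936 F2746
G01 X79.056 Y98.958 F2746
G01 X84.945 Y102.835 F2746
G01 X91.648 Y100.648 F2746
G01 X94.117 Y94.044 F2746
G01 X90.494 Y87.996 F2746
M5
G00 X161.303 Y53.272
M4 S186
G01 X153.232 Y78.112 F2746
G01 X132.102 Y93.464 F2746
G01 X105.984 Y93.464 F2746
G01 X84.854 Y78.112 F2746
G01 X76.783 Y53.272 F2746
G01 X84.854 Y28.432 F2746
G01 X105.984 Y13.080 F2746
G01 X132.102 Y13.080 F2746
G01 X153.232 Y28.432 F2746
G01 X161.303 Y53.272 F2746
M5
G00 X128.430 Y67.401
M4 S186
G01 X131.987 Y46.906 F2746
G01 X116.017 Y33.578 F2746
G01 X96.490 Y40.745 F2746
G01 X92.933 Y61.240 F2746
G01 X108.903 Y74.568 F2746
G01 X128.430 Y67.401 F2746
M5
G00 X143.819 Y31.683
M4 S903
G01 X171.346 Y24.423 F1521
G01 X291.408 Y82.843 F1521
G01 X229.997 Y78.988 F1521
G01 X106.842 Y104.486 F1521
G01 X143.819 Y31.683 F1521
M5
G00 X143.911 Y96.198
M4 S903
G01 X153.442 Y87.767 F1521
G01 X157.080 Y79.517 F1521
G01 X157.051 Y74.481 F1521
G01 X155.582 Y75.694 F1521
G01 X154.900 Y86.191 F1521
M5
G00 X0.000 Y0.000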